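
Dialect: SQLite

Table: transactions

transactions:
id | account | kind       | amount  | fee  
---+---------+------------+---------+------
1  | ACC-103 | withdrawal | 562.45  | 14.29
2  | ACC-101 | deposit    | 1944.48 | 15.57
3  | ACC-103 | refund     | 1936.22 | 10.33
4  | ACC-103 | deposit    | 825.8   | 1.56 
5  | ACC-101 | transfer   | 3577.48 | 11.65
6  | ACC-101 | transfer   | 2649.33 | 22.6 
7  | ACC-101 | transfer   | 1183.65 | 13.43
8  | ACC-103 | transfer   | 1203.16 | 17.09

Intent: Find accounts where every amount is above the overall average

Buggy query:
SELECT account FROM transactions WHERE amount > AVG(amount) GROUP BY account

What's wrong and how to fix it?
Bug: WHERE evaluates per row before aggregation, so AVG() is unavailable

Fix: Compute the overall average in a scalar subquery and compare each group's MIN against it in HAVING

Corrected query:
SELECT account FROM transactions GROUP BY account HAVING MIN(amount) > (SELECT AVG(amount) FROM transactions)

Result:
(no rows)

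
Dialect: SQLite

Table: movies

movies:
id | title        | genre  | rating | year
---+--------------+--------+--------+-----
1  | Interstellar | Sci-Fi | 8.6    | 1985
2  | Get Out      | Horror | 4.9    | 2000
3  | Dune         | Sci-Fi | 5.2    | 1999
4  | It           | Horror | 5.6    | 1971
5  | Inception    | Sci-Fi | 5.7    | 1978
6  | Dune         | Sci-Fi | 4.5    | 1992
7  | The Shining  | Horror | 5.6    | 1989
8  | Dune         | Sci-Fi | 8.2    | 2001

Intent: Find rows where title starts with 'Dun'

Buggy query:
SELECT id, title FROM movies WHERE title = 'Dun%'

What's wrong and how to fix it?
Bug: '=' compares the literal string including the % character; pattern matching needs LIKE

Fix: Use LIKE for wildcard pattern matching

Corrected query:
SELECT id, title FROM movies WHERE title LIKE 'Dun%'

Result:
id | title
---+------
3  | Dune 
6  | Dune 
8  | Dune 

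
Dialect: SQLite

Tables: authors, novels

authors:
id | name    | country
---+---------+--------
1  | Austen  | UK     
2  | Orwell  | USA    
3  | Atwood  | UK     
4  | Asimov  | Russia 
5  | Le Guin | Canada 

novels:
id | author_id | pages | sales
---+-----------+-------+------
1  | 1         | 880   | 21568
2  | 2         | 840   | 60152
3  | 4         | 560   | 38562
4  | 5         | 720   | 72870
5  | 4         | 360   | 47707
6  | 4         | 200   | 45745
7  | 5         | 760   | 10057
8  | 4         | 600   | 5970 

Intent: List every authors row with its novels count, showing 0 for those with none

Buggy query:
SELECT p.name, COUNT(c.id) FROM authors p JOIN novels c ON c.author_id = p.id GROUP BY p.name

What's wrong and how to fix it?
Bug: INNER JOIN drops authors rows that have no matching novels rows

Fix: Use LEFT JOIN so parents without children still appear (COUNT(c.id) gives 0)

Corrected query:
SELECT p.name, COUNT(c.id) FROM authors p LEFT JOIN novels c ON c.author_id = p.id GROUP BY p.name

Result:
name    | COUNT(c.id)
--------+------------
Asimov  | 4          
Atwood  | 0          
Austen  | 1          
Le Guin | 2          
Orwell  | 1          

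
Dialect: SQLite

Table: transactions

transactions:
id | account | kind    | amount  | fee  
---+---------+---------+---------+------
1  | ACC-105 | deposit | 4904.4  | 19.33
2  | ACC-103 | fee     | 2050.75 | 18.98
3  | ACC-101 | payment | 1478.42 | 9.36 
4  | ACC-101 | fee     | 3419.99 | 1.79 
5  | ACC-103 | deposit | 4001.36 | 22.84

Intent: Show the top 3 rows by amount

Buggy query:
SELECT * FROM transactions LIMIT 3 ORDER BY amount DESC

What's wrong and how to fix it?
Bug: LIMIT must come after ORDER BY

Fix: Sort with ORDER BY, then apply LIMIT

Corrected query:
SELECT * FROM transactions ORDER BY amount DESC LIMIT 3

Result:
id | account | kind    | amount  | fee  
---+---------+---------+---------+------
1  | ACC-105 | deposit | 4904.4  | 19.33
5  | ACC-103 | deposit | 4001.36 | 22.84
4  | ACC-101 | fee     | 3419.99 | 1.79 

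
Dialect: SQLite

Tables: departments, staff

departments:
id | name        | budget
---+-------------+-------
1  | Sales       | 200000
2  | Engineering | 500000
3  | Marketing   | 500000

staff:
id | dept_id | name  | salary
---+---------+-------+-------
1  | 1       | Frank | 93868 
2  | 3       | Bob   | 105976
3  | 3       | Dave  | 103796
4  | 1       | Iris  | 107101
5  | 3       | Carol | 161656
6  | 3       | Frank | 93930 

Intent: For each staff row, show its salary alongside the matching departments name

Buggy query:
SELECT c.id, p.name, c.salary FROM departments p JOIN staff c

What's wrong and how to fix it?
Bug: JOIN with no ON clause produces a cartesian product; every staff row pairs with every departments row

Fix: Specify the join condition linking the foreign key to the parent id

Corrected query:
SELECT c.id, p.name, c.salary FROM departments p JOIN staff c ON c.dept_id = p.id

Result:
id | name      | salary
---+-----------+-------
1  | Sales     | 93868 
2  | Marketing | 105976
3  | Marketing | 103796
4  | Sales     | 107101
5  | Marketing | 161656
6  | Marketing | 93930 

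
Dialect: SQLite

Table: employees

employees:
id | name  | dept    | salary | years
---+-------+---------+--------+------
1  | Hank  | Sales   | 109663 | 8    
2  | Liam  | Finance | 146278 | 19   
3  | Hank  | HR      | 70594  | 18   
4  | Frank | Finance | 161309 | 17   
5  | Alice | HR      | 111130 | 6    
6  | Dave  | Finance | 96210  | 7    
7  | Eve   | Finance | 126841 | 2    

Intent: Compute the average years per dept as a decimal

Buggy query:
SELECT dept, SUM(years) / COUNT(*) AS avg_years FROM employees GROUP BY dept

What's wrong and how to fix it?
Bug: SUM(years) and COUNT(*) are both integers; the division truncates the fractional part

Fix: Cast one side to REAL so the division keeps the fractional part

Corrected query:
SELECT dept, SUM(years) * 1.0 / COUNT(*) AS avg_years FROM employees GROUP BY dept

Result:
dept    | avg_years
--------+----------
Finance | 11.25    
HR      | 12       
Sales   | 8        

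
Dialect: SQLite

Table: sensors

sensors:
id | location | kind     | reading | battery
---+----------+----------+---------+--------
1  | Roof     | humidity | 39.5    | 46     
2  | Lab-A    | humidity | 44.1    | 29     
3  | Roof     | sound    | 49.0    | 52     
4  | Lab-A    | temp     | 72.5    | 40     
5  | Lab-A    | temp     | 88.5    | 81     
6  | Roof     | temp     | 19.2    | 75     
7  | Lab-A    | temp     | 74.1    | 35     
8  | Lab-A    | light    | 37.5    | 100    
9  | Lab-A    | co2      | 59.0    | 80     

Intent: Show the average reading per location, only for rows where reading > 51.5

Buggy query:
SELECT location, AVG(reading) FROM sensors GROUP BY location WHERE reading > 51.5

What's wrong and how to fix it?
Bug: WHERE cannot follow GROUP BY

Fix: Move the WHERE clause before GROUP BY

Corrected query:
SELECT location, AVG(reading) FROM sensors WHERE reading > 51.5 GROUP BY location

Result:
location | AVG(reading)
---------+-------------
Lab-A    | 73.525      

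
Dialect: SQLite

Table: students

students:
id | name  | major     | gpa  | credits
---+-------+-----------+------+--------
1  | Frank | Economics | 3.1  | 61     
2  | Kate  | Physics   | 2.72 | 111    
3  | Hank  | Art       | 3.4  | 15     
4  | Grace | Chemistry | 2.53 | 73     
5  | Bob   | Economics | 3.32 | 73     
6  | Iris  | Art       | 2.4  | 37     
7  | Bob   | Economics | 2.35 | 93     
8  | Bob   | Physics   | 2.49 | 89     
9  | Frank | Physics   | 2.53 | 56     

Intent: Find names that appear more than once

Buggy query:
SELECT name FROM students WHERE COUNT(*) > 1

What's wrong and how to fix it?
Bug: COUNT(*) is an aggregate and cannot be used in WHERE

Fix: Group first, then use HAVING for the count condition

Corrected query:
SELECT name FROM students GROUP BY name HAVING COUNT(*) > 1

Result:
name 
-----
Bob  
Frank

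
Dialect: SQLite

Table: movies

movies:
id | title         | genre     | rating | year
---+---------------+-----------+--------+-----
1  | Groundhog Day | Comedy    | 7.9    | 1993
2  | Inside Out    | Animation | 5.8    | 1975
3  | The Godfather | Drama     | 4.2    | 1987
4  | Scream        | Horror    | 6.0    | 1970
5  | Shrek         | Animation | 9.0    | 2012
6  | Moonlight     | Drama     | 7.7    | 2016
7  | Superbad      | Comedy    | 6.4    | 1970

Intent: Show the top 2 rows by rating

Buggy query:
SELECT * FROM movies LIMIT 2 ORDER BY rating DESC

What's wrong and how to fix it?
Bug: ORDER BY cannot follow LIMIT; LIMIT is the final clause

Fix: Swap the clauses: ORDER BY first, then LIMIT

Corrected query:
SELECT * FROM movies ORDER BY rating DESC LIMIT 2

Result:
id | title         | genre     | rating | year
---+---------------+-----------+--------+-----
5  | Shrek         | Animation | 9      | 2012
1  | Groundhog Day | Comedy    | 7.9    | 1993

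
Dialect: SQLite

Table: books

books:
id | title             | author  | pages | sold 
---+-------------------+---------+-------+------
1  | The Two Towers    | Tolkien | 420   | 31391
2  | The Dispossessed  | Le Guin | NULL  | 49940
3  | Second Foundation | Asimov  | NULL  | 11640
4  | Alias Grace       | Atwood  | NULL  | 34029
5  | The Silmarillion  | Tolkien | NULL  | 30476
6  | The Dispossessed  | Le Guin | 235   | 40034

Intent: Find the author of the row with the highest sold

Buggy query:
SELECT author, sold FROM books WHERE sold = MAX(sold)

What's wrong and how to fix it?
Bug: MAX(sold) is an aggregate and cannot be used directly in WHERE

Fix: Wrap MAX in a scalar subquery so WHERE compares against a single value

Corrected query:
SELECT author, sold FROM books WHERE sold = (SELECT MAX(sold) FROM books)

Result:
author  | sold 
--------+------
Le Guin | 49940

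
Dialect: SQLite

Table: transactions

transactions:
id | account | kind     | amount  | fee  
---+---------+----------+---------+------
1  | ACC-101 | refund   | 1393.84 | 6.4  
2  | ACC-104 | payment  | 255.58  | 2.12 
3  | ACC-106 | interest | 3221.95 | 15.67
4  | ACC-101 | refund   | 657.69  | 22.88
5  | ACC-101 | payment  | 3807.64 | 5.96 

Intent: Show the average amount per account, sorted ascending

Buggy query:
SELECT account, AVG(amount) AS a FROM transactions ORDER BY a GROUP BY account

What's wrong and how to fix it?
Bug: ORDER BY appears before GROUP BY; SQL clause order requires GROUP BY first

Fix: Move ORDER BY to the end, after GROUP BY

Corrected query:
SELECT account, AVG(amount) AS a FROM transactions GROUP BY account ORDER BY a

Result:
account | a          
--------+------------
ACC-104 | 255.58     
ACC-101 | 1953.056667
ACC-106 | 3221.95    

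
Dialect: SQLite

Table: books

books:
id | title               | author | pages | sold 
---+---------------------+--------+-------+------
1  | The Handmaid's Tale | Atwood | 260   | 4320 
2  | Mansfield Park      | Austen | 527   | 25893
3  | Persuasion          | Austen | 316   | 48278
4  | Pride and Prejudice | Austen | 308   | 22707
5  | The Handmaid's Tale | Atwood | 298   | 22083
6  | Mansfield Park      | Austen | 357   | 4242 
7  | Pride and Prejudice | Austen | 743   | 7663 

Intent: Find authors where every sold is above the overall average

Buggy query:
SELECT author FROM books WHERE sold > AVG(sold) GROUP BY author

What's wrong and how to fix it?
Bug: WHERE evaluates per row before aggregation, so AVG() is unavailable

Fix: Use a subquery for AVG and a HAVING MIN(...) filter so the condition holds for every row in the group

Corrected query:
SELECT author FROM books GROUP BY author HAVING MIN(sold) > (SELECT AVG(sold) FROM books)

Result:
(no rows)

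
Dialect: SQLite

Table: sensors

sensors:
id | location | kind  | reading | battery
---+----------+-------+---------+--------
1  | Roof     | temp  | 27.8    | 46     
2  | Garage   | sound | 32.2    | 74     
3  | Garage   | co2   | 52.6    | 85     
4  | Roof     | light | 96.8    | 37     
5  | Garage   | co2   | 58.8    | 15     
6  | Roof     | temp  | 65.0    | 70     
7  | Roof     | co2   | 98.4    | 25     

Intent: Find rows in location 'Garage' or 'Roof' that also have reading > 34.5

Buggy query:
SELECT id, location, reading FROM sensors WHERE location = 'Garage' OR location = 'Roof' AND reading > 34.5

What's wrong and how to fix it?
Bug: AND binds tighter than OR, so this parses as location = 'Garage' OR (location = 'Roof' AND reading > 34.5)

Fix: Group the OR with parentheses (or use IN), then AND the threshold

Corrected query:
SELECT id, location, reading FROM sensors WHERE (location = 'Garage' OR location = 'Roof') AND reading > 34.5

Result:
id | location | reading
---+----------+--------
3  | Garage   | 52.6   
4  | Roof     | 96.8   
5  | Garage   | 58.8   
6  | Roof     | 65     
7  | Roof     | 98.4   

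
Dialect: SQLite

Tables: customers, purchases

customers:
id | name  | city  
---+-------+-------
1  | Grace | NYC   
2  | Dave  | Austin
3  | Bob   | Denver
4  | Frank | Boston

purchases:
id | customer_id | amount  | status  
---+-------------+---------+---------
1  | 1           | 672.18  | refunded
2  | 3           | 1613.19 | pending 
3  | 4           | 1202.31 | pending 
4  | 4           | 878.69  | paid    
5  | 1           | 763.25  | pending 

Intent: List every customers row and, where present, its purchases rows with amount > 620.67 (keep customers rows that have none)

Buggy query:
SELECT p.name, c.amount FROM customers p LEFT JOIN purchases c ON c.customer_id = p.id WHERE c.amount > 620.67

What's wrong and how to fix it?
Bug: A WHERE condition on the right-hand table after LEFT JOIN drops unmatched parents

Fix: Put 'c.amount > 620.67' in the JOIN's ON clause instead of WHERE

Corrected query:
SELECT p.name, c.amount FROM customers p LEFT JOIN purchases c ON c.customer_id = p.id AND c.amount > 620.67

Result:
name  | amount 
------+--------
Grace | 672.18 
Grace | 763.25 
Dave  | NULL   
Bob   | 1613.19
Frank | 878.69 
Frank | 1202.31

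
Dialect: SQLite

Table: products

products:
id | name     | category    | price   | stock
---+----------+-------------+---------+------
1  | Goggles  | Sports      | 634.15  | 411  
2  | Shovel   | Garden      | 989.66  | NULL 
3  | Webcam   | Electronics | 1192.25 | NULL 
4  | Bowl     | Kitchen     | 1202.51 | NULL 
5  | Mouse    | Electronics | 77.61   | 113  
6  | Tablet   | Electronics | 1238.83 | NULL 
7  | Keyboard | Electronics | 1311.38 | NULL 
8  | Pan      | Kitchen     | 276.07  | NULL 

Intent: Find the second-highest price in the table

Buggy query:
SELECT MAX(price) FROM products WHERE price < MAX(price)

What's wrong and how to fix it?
Bug: MAX(price) on the right of the comparison is an aggregate-in-WHERE error

Fix: Put the inner MAX in a scalar subquery

Corrected query:
SELECT MAX(price) FROM products WHERE price < (SELECT MAX(price) FROM products)

Result:
MAX(price)
----------
1238.83   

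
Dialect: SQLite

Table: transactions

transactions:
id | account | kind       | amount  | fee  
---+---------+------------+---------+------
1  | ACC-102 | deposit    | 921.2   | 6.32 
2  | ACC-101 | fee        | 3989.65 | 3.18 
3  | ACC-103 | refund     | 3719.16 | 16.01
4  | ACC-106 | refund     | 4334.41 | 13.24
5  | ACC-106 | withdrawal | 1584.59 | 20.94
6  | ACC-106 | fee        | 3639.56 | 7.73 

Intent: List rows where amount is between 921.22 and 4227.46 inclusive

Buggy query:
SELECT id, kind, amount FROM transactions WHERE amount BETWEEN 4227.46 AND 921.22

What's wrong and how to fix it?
Bug: The bounds are reversed; BETWEEN a AND b requires a <= b to match anything

Fix: Swap the bounds so the smaller value comes first

Corrected query:
SELECT id, kind, amount FROM transactions WHERE amount BETWEEN 921.22 AND 4227.46

Result:
id | kind       | amount 
---+------------+--------
2  | fee        | 3989.65
3  | refund     | 3719.16
5  | withdrawal | 1584.59
6  | fee        | 3639.56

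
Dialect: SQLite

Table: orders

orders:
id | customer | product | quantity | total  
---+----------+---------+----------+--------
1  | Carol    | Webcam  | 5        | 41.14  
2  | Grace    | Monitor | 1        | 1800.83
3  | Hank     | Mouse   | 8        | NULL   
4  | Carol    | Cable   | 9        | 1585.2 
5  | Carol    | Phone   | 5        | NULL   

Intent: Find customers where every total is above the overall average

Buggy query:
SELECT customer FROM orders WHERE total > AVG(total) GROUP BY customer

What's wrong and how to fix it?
Bug: AVG() is an aggregate; it can't sit directly in WHERE

Fix: Use a subquery for AVG and a HAVING MIN(...) filter so the condition holds for every row in the group

Corrected query:
SELECT customer FROM orders GROUP BY customer HAVING MIN(total) > (SELECT AVG(total) FROM orders)

Result:
customer
--------
Grace   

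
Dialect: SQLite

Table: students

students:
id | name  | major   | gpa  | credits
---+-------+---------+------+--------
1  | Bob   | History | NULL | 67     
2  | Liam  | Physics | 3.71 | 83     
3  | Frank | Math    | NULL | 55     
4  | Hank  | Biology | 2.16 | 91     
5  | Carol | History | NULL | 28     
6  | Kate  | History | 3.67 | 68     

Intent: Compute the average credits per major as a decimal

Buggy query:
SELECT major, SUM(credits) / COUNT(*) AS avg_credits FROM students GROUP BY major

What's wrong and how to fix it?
Bug: SUM(credits) and COUNT(*) are both integers; the division truncates the fractional part

Fix: Multiply by 1.0 (or CAST to REAL) to force floating-point division

Corrected query:
SELECT major, SUM(credits) * 1.0 / COUNT(*) AS avg_credits FROM students GROUP BY major

Result:
major   | avg_credits
--------+------------
Biology | 91         
History | 54.333333  
Math    | 55         
Physics | 83         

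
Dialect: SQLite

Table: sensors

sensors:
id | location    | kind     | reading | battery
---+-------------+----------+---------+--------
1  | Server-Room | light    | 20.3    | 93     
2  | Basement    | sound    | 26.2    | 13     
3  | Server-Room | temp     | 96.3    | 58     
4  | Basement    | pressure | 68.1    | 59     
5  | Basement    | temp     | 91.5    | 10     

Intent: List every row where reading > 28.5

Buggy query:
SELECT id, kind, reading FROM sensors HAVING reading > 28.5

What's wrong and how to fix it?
Bug: This is a non-aggregate query (no GROUP BY, no aggregates), so in SQLite the HAVING clause is invalid here; a row-level condition belongs in WHERE

Fix: Replace HAVING with WHERE since the condition applies to individual rows

Corrected query:
SELECT id, kind, reading FROM sensors WHERE reading > 28.5

Result:
id | kind     | reading
---+----------+--------
3  | temp     | 96.3   
4  | pressure | 68.1   
5  | temp     | 91.5   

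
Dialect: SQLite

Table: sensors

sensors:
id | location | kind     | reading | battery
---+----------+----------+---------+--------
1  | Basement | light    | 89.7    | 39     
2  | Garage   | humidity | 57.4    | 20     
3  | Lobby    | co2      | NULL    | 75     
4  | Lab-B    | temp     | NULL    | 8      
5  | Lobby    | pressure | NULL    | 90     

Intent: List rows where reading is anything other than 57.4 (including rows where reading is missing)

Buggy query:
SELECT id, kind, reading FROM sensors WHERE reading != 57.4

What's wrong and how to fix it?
Bug: Inequality against NULL is unknown, not true; rows with NULL are dropped

Fix: Add an explicit OR reading IS NULL to include the missing-value rows

Corrected query:
SELECT id, kind, reading FROM sensors WHERE reading != 57.4 OR reading IS NULL

Result:
id | kind     | reading
---+----------+--------
1  | light    | 89.7   
3  | co2      | NULL   
4  | temp     | NULL   
5  | pressure | NULL   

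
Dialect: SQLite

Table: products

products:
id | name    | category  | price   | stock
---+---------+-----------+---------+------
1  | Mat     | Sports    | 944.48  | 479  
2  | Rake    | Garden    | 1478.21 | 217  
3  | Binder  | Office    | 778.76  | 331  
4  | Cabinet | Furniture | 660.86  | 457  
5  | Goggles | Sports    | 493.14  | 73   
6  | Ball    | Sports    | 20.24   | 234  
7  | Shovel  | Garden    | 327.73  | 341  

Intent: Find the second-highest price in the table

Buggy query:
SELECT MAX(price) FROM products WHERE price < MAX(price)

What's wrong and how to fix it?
Bug: The inner MAX is an aggregate inside WHERE, which is not allowed

Fix: Put the inner MAX in a scalar subquery

Corrected query:
SELECT MAX(price) FROM products WHERE price < (SELECT MAX(price) FROM products)

Result:
MAX(price)
----------
944.48    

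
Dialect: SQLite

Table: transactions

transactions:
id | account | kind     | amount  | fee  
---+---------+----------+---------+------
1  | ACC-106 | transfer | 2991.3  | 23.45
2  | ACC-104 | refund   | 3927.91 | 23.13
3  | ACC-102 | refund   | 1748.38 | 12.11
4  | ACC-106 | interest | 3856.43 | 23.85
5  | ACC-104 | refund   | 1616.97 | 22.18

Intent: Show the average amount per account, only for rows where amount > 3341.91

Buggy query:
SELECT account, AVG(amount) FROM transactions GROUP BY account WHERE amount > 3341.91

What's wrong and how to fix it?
Bug: WHERE cannot follow GROUP BY

Fix: Place WHERE between FROM and GROUP BY

Corrected query:
SELECT account, AVG(amount) FROM transactions WHERE amount > 3341.91 GROUP BY account

Result:
account | AVG(amount)
--------+------------
ACC-104 | 3927.91    
ACC-106 | 3856.43    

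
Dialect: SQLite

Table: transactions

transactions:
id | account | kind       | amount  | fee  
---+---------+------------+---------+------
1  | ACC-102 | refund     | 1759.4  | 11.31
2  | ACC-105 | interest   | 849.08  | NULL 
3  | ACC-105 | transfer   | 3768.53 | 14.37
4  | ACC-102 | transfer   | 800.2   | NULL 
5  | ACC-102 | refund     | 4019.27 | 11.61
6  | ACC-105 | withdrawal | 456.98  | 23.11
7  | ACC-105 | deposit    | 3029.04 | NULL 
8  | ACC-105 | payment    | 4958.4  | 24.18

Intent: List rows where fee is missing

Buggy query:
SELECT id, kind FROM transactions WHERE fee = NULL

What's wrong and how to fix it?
Bug: '= NULL' is always unknown in SQL three-valued logic, so no rows match

Fix: Use IS NULL to test for NULL

Corrected query:
SELECT id, kind FROM transactions WHERE fee IS NULL

Result:
id | kind    
---+---------
2  | interest
4  | transfer
7  | deposit 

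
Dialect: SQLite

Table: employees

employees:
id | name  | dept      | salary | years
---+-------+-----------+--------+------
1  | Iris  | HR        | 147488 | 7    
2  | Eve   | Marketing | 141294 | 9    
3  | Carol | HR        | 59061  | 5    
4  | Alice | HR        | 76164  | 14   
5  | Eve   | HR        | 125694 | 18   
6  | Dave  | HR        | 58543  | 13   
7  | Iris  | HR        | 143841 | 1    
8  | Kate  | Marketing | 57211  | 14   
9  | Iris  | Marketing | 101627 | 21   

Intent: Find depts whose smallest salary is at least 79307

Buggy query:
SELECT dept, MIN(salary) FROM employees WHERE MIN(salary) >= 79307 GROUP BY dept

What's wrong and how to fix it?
Bug: Aggregates like MIN are computed per group after WHERE runs

Fix: Replace WHERE with HAVING after the GROUP BY

Corrected query:
SELECT dept, MIN(salary) FROM employees GROUP BY dept HAVING MIN(salary) >= 79307

Result:
(no rows)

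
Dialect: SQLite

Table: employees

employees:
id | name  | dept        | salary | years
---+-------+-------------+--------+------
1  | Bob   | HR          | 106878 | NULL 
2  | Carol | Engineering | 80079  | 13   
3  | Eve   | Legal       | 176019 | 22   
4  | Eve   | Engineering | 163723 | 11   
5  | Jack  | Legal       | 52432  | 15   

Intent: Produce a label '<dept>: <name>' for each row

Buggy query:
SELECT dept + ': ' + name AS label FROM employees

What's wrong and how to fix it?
Bug: SQLite uses || for string concatenation; + coerces text to numbers (yielding 0)

Fix: Use the || operator for string concatenation

Corrected query:
SELECT dept || ': ' || name AS label FROM employees

Result:
label             
------------------
HR: Bob           
Engineering: Carol
Legal: Eve        
Engineering: Eve  
Legal: Jack       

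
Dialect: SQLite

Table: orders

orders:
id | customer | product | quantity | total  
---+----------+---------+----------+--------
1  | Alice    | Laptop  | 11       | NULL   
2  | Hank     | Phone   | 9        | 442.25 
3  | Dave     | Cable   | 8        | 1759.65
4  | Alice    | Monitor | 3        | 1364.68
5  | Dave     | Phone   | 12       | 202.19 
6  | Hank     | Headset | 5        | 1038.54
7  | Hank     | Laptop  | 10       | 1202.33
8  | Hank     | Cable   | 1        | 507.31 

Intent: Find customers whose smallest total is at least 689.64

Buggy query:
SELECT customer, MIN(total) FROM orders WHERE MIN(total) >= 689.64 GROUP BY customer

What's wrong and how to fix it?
Bug: Aggregates like MIN are computed per group after WHERE runs

Fix: Replace WHERE with HAVING after the GROUP BY

Corrected query:
SELECT customer, MIN(total) FROM orders GROUP BY customer HAVING MIN(total) >= 689.64

Result:
customer | MIN(total)
---------+-----------
Alice    | 1364.68   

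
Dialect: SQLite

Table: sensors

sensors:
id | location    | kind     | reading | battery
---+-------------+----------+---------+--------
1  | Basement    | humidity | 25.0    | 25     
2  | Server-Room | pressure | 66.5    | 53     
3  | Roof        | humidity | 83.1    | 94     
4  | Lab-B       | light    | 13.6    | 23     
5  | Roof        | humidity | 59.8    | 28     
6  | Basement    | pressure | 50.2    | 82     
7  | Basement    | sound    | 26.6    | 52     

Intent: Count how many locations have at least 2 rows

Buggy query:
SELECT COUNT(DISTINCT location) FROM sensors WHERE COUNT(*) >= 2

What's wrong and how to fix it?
Bug: COUNT(*) cannot appear in WHERE; the per-group count doesn't exist yet

Fix: Use a subquery that GROUPs and filters with HAVING, then count its rows

Corrected query:
SELECT COUNT(*) FROM (SELECT location FROM sensors GROUP BY location HAVING COUNT(*) >= 2)

Result:
COUNT(*)
--------
2       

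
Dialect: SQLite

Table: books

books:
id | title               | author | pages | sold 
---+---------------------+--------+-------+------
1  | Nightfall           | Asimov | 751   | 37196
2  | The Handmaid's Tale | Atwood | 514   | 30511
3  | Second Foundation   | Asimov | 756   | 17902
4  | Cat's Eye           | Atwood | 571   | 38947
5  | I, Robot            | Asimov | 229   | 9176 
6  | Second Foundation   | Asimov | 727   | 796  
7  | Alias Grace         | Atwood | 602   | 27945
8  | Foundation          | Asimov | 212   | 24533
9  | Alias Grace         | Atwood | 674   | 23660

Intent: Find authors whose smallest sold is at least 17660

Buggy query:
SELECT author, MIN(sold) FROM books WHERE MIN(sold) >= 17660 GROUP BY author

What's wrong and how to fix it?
Bug: Aggregates like MIN are computed per group after WHERE runs

Fix: Replace WHERE with HAVING after the GROUP BY

Corrected query:
SELECT author, MIN(sold) FROM books GROUP BY author HAVING MIN(sold) >= 17660

Result:
author | MIN(sold)
-------+----------
Atwood | 23660    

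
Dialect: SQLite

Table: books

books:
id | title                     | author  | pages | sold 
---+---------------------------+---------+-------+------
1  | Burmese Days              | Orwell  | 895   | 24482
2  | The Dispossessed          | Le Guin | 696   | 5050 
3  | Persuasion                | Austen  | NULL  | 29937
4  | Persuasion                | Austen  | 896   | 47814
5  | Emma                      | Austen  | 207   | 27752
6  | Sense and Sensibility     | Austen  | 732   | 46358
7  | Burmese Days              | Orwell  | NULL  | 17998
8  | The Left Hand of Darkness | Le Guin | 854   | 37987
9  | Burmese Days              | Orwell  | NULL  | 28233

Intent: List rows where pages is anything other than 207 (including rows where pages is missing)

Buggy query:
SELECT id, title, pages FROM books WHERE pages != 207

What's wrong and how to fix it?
Bug: Inequality against NULL is unknown, not true; rows with NULL are dropped

Fix: Add an explicit OR pages IS NULL to include the missing-value rows

Corrected query:
SELECT id, title, pages FROM books WHERE pages != 207 OR pages IS NULL

Result:
id | title                     | pages
---+---------------------------+------
1  | Burmese Days              | 895  
2  | The Dispossessed          | 696  
3  | Persuasion                | NULL 
4  | Persuasion                | 896  
6  | Sense and Sensibility     | 732  
7  | Burmese Days              | NULL 
8  | The Left Hand of Darkness | 854  
9  | Burmese Days              | NULL 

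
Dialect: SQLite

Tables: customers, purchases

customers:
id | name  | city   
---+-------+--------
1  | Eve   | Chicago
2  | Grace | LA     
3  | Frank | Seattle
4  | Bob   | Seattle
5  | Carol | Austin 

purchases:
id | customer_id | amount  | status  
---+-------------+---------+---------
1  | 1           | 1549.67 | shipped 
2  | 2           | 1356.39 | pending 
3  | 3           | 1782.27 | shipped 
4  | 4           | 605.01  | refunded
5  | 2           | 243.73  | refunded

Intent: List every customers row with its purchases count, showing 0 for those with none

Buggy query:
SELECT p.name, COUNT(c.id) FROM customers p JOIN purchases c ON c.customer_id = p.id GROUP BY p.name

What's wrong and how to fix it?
Bug: INNER JOIN drops customers rows that have no matching purchases rows

Fix: Use LEFT JOIN so parents without children still appear (COUNT(c.id) gives 0)

Corrected query:
SELECT p.name, COUNT(c.id) FROM customers p LEFT JOIN purchases c ON c.customer_id = p.id GROUP BY p.name

Result:
name  | COUNT(c.id)
------+------------
Bob   | 1          
Carol | 0          
Eve   | 1          
Frank | 1          
Grace | 2          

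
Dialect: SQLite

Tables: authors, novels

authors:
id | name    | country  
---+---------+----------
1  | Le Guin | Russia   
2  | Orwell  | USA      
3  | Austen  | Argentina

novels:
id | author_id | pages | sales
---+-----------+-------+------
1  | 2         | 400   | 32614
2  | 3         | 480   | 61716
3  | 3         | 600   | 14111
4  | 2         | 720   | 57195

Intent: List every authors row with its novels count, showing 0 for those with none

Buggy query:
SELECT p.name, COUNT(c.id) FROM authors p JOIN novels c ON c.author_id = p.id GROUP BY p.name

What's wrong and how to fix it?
Bug: An inner join excludes parents with zero children

Fix: Switch to LEFT JOIN to retain unmatched parent rows

Corrected query:
SELECT p.name, COUNT(c.id) FROM authors p LEFT JOIN novels c ON c.author_id = p.id GROUP BY p.name

Result:
name    | COUNT(c.id)
--------+------------
Austen  | 2          
Le Guin | 0          
Orwell  | 2          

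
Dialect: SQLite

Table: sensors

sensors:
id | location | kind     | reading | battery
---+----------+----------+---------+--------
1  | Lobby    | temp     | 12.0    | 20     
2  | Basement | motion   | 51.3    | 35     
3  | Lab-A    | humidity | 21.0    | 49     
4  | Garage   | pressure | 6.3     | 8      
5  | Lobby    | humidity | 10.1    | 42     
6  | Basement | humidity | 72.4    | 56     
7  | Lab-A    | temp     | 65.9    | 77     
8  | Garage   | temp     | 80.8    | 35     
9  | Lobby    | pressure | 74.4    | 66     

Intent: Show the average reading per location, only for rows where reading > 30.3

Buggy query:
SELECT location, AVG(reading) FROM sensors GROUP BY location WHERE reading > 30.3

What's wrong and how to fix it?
Bug: WHERE cannot follow GROUP BY

Fix: Place WHERE between FROM and GROUP BY

Corrected query:
SELECT location, AVG(reading) FROM sensors WHERE reading > 30.3 GROUP BY location

Result:
location | AVG(reading)
---------+-------------
Basement | 61.85       
Garage   | 80.8        
Lab-A    | 65.9        
Lobby    | 74.4        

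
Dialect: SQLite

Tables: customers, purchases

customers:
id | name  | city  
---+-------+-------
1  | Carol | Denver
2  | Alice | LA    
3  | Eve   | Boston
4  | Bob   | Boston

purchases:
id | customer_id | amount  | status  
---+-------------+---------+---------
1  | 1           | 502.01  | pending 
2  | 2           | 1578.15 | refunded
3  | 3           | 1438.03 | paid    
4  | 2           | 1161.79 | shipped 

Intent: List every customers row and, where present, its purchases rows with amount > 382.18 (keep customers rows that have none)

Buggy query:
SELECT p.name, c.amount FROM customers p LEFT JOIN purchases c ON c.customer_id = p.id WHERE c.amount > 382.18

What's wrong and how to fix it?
Bug: Filtering c.amount in WHERE discards the NULL rows produced by LEFT JOIN, turning it into an inner join

Fix: Put 'c.amount > 382.18' in the JOIN's ON clause instead of WHERE

Corrected query:
SELECT p.name, c.amount FROM customers p LEFT JOIN purchases c ON c.customer_id = p.id AND c.amount > 382.18

Result:
name  | amount 
------+--------
Carol | 502.01 
Alice | 1161.79
Alice | 1578.15
Eve   | 1438.03
Bob   | NULL   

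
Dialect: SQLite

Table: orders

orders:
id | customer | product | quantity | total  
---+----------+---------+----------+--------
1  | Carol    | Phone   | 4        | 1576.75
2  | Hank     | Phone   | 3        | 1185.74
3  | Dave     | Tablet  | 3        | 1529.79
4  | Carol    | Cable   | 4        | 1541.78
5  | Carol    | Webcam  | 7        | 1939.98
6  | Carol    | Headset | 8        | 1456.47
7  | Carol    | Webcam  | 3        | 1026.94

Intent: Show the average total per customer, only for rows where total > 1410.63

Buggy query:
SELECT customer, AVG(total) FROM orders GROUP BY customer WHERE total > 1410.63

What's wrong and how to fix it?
Bug: Row-level WHERE must come before GROUP BY in the clause order

Fix: Place WHERE between FROM and GROUP BY

Corrected query:
SELECT customer, AVG(total) FROM orders WHERE total > 1410.63 GROUP BY customer

Result:
customer | AVG(total)
---------+-----------
Carol    | 1628.745  
Dave     | 1529.79   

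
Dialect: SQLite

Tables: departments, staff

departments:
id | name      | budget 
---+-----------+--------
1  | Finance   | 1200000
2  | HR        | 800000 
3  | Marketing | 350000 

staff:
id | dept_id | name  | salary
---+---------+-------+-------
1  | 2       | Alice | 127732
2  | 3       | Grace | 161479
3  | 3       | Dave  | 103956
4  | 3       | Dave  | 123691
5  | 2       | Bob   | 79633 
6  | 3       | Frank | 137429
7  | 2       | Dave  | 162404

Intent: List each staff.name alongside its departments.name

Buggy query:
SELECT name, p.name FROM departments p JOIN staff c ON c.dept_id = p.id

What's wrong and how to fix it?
Bug: Both tables have a 'name' column; the unqualified reference is ambiguous

Fix: Qualify the column with its table alias (c.name)

Corrected query:
SELECT c.name, p.name FROM departments p JOIN staff c ON c.dept_id = p.id

Result:
name  | name     
------+----------
Alice | HR       
Grace | Marketing
Dave  | Marketing
Dave  | Marketing
Bob   | HR       
Frank | Marketing
Dave  | HR       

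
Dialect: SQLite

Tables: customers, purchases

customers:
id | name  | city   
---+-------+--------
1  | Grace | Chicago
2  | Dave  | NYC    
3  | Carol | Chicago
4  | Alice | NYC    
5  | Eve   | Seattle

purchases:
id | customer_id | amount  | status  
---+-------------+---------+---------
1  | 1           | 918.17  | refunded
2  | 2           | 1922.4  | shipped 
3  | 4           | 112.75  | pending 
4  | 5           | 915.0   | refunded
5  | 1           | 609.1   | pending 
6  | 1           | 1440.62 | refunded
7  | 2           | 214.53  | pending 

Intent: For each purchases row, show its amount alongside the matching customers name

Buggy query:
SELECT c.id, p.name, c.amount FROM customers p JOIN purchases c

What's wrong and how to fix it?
Bug: JOIN with no ON clause produces a cartesian product; every purchases row pairs with every customers row

Fix: Add ON c.customer_id = p.id to the JOIN

Corrected query:
SELECT c.id, p.name, c.amount FROM customers p JOIN purchases c ON c.customer_id = p.id

Result:
id | name  | amount 
---+-------+--------
1  | Grace | 918.17 
2  | Dave  | 1922.4 
3  | Alice | 112.75 
4  | Eve   | 915    
5  | Grace | 609.1  
6  | Grace | 1440.62
7  | Dave  | 214.53 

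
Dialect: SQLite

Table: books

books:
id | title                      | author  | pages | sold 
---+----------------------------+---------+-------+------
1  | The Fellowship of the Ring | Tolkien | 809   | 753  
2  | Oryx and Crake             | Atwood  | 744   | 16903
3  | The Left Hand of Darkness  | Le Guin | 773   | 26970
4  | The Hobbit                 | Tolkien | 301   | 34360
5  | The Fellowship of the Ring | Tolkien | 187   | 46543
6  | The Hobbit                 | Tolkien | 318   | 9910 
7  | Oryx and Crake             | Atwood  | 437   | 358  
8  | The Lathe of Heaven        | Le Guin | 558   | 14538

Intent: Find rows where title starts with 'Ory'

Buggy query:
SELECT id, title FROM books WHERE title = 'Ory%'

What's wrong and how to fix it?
Bug: Wildcards only work with LIKE; '=' treats '%' as a literal character

Fix: Replace '=' with LIKE so 'Ory%' is treated as a pattern

Corrected query:
SELECT id, title FROM books WHERE title LIKE 'Ory%'

Result:
id | title         
---+---------------
2  | Oryx and Crake
7  | Oryx and Crake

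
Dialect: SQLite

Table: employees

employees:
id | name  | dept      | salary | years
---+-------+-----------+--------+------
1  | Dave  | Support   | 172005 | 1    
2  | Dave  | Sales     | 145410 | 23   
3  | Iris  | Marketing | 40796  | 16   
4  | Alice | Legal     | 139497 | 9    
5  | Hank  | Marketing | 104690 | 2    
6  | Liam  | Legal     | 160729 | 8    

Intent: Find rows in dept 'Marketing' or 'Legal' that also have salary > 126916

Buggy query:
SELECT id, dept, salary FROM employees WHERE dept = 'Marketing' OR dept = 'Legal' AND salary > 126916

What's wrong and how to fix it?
Bug: Without parentheses, AND is evaluated before OR, so the salary filter only applies to the 'Legal' branch

Fix: Add parentheses around the OR so the AND applies to both alternatives

Corrected query:
SELECT id, dept, salary FROM employees WHERE (dept = 'Marketing' OR dept = 'Legal') AND salary > 126916

Result:
id | dept  | salary
---+-------+-------
4  | Legal | 139497
6  | Legal | 160729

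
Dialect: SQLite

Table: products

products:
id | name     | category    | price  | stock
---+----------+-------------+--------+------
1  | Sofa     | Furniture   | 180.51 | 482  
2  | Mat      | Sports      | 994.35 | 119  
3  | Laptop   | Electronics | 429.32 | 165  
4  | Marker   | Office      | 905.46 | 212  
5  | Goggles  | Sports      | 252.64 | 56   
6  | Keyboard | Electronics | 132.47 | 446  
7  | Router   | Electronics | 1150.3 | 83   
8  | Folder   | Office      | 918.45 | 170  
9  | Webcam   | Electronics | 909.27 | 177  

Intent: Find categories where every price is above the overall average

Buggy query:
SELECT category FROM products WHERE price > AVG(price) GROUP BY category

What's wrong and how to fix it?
Bug: AVG() is an aggregate; it can't sit directly in WHERE

Fix: Use a subquery for AVG and a HAVING MIN(...) filter so the condition holds for every row in the group

Corrected query:
SELECT category FROM products GROUP BY category HAVING MIN(price) > (SELECT AVG(price) FROM products)

Result:
category
--------
Office  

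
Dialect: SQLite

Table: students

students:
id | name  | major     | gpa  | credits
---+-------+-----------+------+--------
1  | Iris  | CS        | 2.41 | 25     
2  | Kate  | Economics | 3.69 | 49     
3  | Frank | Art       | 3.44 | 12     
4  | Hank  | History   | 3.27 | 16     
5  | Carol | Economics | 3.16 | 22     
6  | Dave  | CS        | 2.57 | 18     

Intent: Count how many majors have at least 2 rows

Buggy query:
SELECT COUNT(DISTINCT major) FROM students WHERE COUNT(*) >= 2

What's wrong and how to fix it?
Bug: WHERE filters individual rows, not groups, so a group-level COUNT is invalid there

Fix: Group first with HAVING COUNT(*) >= 2, then COUNT the resulting groups

Corrected query:
SELECT COUNT(*) FROM (SELECT major FROM students GROUP BY major HAVING COUNT(*) >= 2)

Result:
COUNT(*)
--------
2       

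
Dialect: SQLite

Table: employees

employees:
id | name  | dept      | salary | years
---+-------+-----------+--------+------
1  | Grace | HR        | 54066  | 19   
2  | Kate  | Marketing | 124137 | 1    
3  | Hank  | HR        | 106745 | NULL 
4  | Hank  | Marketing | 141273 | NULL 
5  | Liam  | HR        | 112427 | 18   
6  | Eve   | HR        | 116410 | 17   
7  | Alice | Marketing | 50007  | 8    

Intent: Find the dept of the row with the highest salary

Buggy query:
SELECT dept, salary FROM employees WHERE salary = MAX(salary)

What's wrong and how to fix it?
Bug: WHERE is evaluated per row; an aggregate over the whole table isn't defined there

Fix: Use a subquery: WHERE salary = (SELECT MAX(salary) FROM employees)

Corrected query:
SELECT dept, salary FROM employees WHERE salary = (SELECT MAX(salary) FROM employees)

Result:
dept      | salary
----------+-------
Marketing | 141273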